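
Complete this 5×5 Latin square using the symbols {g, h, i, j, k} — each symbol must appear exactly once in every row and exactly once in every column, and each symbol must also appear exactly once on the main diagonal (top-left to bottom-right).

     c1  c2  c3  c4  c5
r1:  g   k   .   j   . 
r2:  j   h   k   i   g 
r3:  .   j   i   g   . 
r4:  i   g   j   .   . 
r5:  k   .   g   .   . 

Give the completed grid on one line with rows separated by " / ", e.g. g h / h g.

(r1,c3) = h
(r1,c5) = i
(r3,c1) = h
(r3,c5) = k
(r4,c4) = k
(r4,c5) = h
(r5,c2) = i
(r5,c4) = h
(r5,c5) = j

g k h j i / j h k i g / h j i g k / i g j k h / k i g h j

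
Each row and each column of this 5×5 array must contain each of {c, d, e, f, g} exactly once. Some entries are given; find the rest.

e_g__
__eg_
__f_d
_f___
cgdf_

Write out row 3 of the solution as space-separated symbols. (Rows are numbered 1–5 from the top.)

(r3,c1) = g
(r4,c1) = d
(r4,c3) = c
(r4,c4) = e
(r4,c5) = g
(r5,c5) = e
(r2,c1) = f
(r2,c5) = c
(r3,c4) = c
(r1,c4) = d
(r1,c5) = f
(r2,c2) = d
(r3,c2) = e

g e f c d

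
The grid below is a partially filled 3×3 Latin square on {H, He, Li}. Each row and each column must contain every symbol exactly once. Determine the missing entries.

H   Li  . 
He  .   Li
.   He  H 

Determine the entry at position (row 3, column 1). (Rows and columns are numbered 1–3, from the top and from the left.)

(r1,c3): row 1 has {H,Li}; column 3 has {H,Li}, so it must be He.
(r2,c2): row 2 has {He,Li}; column 2 has {He,Li}, so it must be H.
(r3,c1): row 3 has {H,He}; column 1 has {H,He}, so it must be Li.

Li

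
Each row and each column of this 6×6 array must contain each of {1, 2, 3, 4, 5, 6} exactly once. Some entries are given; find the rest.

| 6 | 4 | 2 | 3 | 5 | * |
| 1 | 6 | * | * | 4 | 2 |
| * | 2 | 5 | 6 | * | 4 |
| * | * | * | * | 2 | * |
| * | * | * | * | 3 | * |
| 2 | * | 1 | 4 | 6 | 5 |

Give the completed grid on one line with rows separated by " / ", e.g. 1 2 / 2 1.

6 4 2 3 5 1 / 1 6 3 5 4 2 / 3 2 5 6 1 4 / 4 5 6 1 2 3 / 5 1 4 2 3 6 / 2 3 1 4 6 5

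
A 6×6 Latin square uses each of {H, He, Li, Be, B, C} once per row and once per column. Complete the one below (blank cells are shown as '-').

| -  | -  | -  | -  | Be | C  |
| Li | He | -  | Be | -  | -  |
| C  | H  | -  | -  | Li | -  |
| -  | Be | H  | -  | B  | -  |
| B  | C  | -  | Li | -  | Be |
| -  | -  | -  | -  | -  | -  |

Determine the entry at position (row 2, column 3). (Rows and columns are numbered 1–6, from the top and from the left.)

(r4,c1): row 4 has {H,Be,B}; column 1 has {Li,B,C}, so it must be He.
(r4,c4): row 4 has {H,He,Be,B}; column 4 has {Li,Be}, so it must be C.
(r4,c6): row 4 has {H,He,Be,B,C}; column 6 has {Be,C}, so it must be Li.
(r5,c3): row 5 has {Li,Be,B,C}; column 3 has {H}, so it must be He.
(r5,c5): row 5 has {He,Li,Be,B,C}; column 5 has {Li,Be,B}, so it must be H.
(r1,c1): row 1 has {Be,C}; column 1 has {He,Li,B,C}, so it must be H.
(r2,c5): row 2 has {He,Li,Be}; column 5 has {H,Li,Be,B}, so it must be C.
(r6,c1): row 6 is empty so far; column 1 has {H,He,Li,B,C}, so it must be Be.
(r6,c5): row 6 has {Be}; column 5 has {H,Li,Be,B,C}, so it must be He.
(r2,c3): row 2 has {He,Li,Be,C}; column 3 has {H,He}, so it must be B.

B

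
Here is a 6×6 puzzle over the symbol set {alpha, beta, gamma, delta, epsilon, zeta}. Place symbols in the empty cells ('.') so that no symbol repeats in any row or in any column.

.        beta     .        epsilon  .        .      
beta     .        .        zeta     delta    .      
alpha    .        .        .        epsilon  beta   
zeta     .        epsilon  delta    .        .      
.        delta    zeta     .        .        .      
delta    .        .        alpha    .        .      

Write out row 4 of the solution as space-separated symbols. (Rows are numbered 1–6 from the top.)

zeta gamma epsilon delta beta alpha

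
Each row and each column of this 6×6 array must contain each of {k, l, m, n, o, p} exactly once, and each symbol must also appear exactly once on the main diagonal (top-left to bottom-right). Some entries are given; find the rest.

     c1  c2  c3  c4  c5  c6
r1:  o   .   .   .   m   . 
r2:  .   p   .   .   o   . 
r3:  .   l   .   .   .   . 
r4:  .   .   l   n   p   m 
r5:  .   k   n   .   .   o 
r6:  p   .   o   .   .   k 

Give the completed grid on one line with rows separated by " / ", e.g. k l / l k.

o n p k m l / l p k m o n / n l m o k p / k o l n p m / m k n p l o / p m o l n k

Cell (r1,c2): row 1 has {m,o}; column 2 has {k,l,p} → n.
Cell (r3,c3): row 3 has {l}; column 3 has {l,n,o}; the diagonal has {k,n,o,p} → m.
Cell (r4,c1): row 4 has {l,m,n,p}; column 1 has {o,p} → k.
Cell (r4,c2): row 4 has {k,l,m,n,p}; column 2 has {k,l,n,p} → o.
Cell (r5,c5): row 5 has {k,n,o}; column 5 has {m,o,p}; the diagonal has {k,m,n,o,p} → l.
Cell (r6,c2): row 6 has {k,o,p}; column 2 has {k,l,n,o,p} → m.
Cell (r6,c4): row 6 has {k,m,o,p}; column 4 has {n} → l.
Cell (r6,c5): row 6 has {k,l,m,o,p}; column 5 has {l,m,o,p} → n.
Cell (r2,c3): row 2 has {o,p}; column 3 has {l,m,n,o} → k.
Cell (r2,c4): row 2 has {k,o,p}; column 4 has {l,n} → m.
Cell (r3,c1): row 3 has {l,m}; column 1 has {k,o,p} → n.
Cell (r3,c5): row 3 has {l,m,n}; column 5 has {l,m,n,o,p} → k.
Cell (r3,c6): row 3 has {k,l,m,n}; column 6 has {k,m,o} → p.
Cell (r5,c1): row 5 has {k,l,n,o}; column 1 has {k,n,o,p} → m.
Cell (r5,c4): row 5 has {k,l,m,n,o}; column 4 has {l,m,n} → p.
Cell (r1,c3): row 1 has {m,n,o}; column 3 has {k,l,m,n,o} → p.
Cell (r1,c4): row 1 has {m,n,o,p}; column 4 has {l,m,n,p} → k.
Cell (r1,c6): row 1 has {k,m,n,o,p}; column 6 has {k,m,o,p} → l.
Cell (r2,c1): row 2 has {k,m,o,p}; column 1 has {k,m,n,o,p} → l.
Cell (r2,c6): row 2 has {k,l,m,o,p}; column 6 has {k,l,m,o,p} → n.
Cell (r3,c4): row 3 has {k,l,m,n,p}; column 4 has {k,l,m,n,p} → o.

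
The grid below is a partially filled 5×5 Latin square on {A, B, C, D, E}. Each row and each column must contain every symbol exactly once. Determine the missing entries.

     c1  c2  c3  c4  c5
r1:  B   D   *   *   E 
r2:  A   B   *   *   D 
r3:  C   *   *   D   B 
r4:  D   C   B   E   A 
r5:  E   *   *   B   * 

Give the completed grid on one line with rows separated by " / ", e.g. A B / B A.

(r2,c4) = C
(r5,c2) = A
(r5,c5) = C
(r1,c4) = A
(r2,c3) = E
(r3,c2) = E
(r3,c3) = A
(r5,c3) = D
(r1,c3) = C

B D C A E / A B E C D / C E A D B / D C B E A / E A D B C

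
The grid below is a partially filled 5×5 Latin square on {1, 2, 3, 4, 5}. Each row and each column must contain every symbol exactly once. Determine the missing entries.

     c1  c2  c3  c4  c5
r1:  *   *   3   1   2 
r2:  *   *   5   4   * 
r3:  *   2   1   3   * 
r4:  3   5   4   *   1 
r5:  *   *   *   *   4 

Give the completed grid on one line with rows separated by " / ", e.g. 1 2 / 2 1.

Cell (r1,c2): row 1 has {1,2,3}; column 2 has {2,5} → 4.
Cell (r2,c5): row 2 has {4,5}; column 5 has {1,2,4} → 3.
Cell (r3,c5): row 3 has {1,2,3}; column 5 has {1,2,3,4} → 5.
Cell (r4,c4): row 4 has {1,3,4,5}; column 4 has {1,3,4} → 2.
Cell (r5,c3): row 5 has {4}; column 3 has {1,3,4,5} → 2.
Cell (r5,c4): row 5 has {2,4}; column 4 has {1,2,3,4} → 5.
Cell (r1,c1): row 1 has {1,2,3,4}; column 1 has {3} → 5.
Cell (r2,c2): row 2 has {3,4,5}; column 2 has {2,4,5} → 1.
Cell (r3,c1): row 3 has {1,2,3,5}; column 1 has {3,5} → 4.
Cell (r5,c1): row 5 has {2,4,5}; column 1 has {3,4,5} → 1.
Cell (r5,c2): row 5 has {1,2,4,5}; column 2 has {1,2,4,5} → 3.
Cell (r2,c1): row 2 has {1,3,4,5}; column 1 has {1,3,4,5} → 2.

5 4 3 1 2 / 2 1 5 4 3 / 4 2 1 3 5 / 3 5 4 2 1 / 1 3 2 5 4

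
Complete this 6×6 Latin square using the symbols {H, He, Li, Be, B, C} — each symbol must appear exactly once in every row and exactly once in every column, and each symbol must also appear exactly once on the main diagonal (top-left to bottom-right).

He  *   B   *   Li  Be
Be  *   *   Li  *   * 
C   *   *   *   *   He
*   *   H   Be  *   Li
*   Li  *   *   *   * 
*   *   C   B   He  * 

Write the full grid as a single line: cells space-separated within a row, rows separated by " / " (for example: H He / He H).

row 2 has {Li,Be}; column 3 has {H,B,C} — only He is left for (r2,c3).
row 3 has {He,C}; column 3 has {H,He,B,C}; the diagonal has {He,Be} — only Li is left for (r3,c3).
row 3 has {He,Li,C}; column 4 has {Li,Be,B} — only H is left for (r3,c4).
row 4 has {H,Li,Be}; column 1 has {He,Be,C} — only B is left for (r4,c1).
row 4 has {H,Li,Be,B}; column 5 has {He,Li} — only C is left for (r4,c5).
row 5 has {Li}; column 1 has {He,Be,B,C} — only H is left for (r5,c1).
row 5 has {H,Li}; column 3 has {H,He,Li,B,C} — only Be is left for (r5,c3).
row 5 has {H,Li,Be}; column 5 has {He,Li,C}; the diagonal has {He,Li,Be} — only B is left for (r5,c5).
row 5 has {H,Li,Be,B}; column 6 has {He,Li,Be} — only C is left for (r5,c6).
row 6 has {He,B,C}; column 1 has {H,He,Be,B,C} — only Li is left for (r6,c1).
row 6 has {He,Li,B,C}; column 6 has {He,Li,Be,C}; the diagonal has {He,Li,Be,B} — only H is left for (r6,c6).
row 1 has {He,Li,Be,B}; column 4 has {H,Li,Be,B} — only C is left for (r1,c4).
row 2 has {He,Li,Be}; column 2 has {Li}; the diagonal has {H,He,Li,Be,B} — only C is left for (r2,c2).
row 2 has {He,Li,Be,C}; column 5 has {He,Li,B,C} — only H is left for (r2,c5).
row 2 has {H,He,Li,Be,C}; column 6 has {H,He,Li,Be,C} — only B is left for (r2,c6).
row 3 has {H,He,Li,C}; column 5 has {H,He,Li,B,C} — only Be is left for (r3,c5).
row 4 has {H,Li,Be,B,C}; column 2 has {Li,C} — only He is left for (r4,c2).
row 5 has {H,Li,Be,B,C}; column 4 has {H,Li,Be,B,C} — only He is left for (r5,c4).
row 6 has {H,He,Li,B,C}; column 2 has {He,Li,C} — only Be is left for (r6,c2).
row 1 has {He,Li,Be,B,C}; column 2 has {He,Li,Be,C} — only H is left for (r1,c2).
row 3 has {H,He,Li,Be,C}; column 2 has {H,He,Li,Be,C} — only B is left for (r3,c2).

He H B C Li Be / Be C He Li H B / C B Li H Be He / B He H Be C Li / H Li Be He B C / Li Be C B He H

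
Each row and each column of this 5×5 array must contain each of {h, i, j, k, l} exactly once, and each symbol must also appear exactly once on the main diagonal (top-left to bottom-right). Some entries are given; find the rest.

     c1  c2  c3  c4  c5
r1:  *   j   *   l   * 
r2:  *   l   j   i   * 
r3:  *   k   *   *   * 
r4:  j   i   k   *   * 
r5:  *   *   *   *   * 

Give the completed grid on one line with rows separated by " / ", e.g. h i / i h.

(r4,c4) = h
(r4,c5) = l
(r5,c2) = h
(r3,c3) = i
(r3,c4) = j
(r3,c5) = h
(r5,c3) = l
(r5,c4) = k
(r5,c5) = j
(r1,c1) = k
(r1,c3) = h
(r1,c5) = i
(r2,c1) = h
(r2,c5) = k
(r3,c1) = l
(r5,c1) = i

k j h l i / h l j i k / l k i j h / j i k h l / i h l k j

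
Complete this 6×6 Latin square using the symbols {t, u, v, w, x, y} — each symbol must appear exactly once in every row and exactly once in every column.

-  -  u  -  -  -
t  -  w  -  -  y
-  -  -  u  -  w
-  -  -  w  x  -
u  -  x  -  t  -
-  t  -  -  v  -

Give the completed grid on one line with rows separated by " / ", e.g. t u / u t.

v y u t w x / t x w v u y / x v t u y w / y u v w x t / u w x y t v / w t y x v u

(r2,c5) = u
(r3,c5) = y
(r5,c6) = v
(r6,c3) = y
(r6,c4) = x
(r6,c6) = u
(r1,c5) = w
(r2,c4) = v
(r4,c6) = t
(r5,c4) = y
(r6,c1) = w
(r1,c4) = t
(r1,c6) = x
(r2,c2) = x
(r3,c2) = v
(r3,c3) = t
(r4,c3) = v
(r5,c2) = w
(r1,c2) = y
(r3,c1) = x
(r4,c1) = y
(r4,c2) = u
(r1,c1) = v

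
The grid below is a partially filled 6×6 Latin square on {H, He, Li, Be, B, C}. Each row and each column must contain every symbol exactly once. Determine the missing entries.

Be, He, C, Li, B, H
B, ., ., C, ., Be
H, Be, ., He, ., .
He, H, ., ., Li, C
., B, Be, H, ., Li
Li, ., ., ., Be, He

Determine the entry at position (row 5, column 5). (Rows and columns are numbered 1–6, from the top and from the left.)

He

At row 2, column 2: row 2 has {Be,B,C}; column 2 has {H,He,Be,B}; that leaves Li.
At row 3, column 5: row 3 has {H,He,Be}; column 5 has {Li,Be,B}; that leaves C.
At row 3, column 6: row 3 has {H,He,Be,C}; column 6 has {H,He,Li,Be,C}; that leaves B.
At row 4, column 3: row 4 has {H,He,Li,C}; column 3 has {Be,C}; that leaves B.
At row 4, column 4: row 4 has {H,He,Li,B,C}; column 4 has {H,He,Li,C}; that leaves Be.
At row 5, column 1: row 5 has {H,Li,Be,B}; column 1 has {H,He,Li,Be,B}; that leaves C.
At row 5, column 5: row 5 has {H,Li,Be,B,C}; column 5 has {Li,Be,B,C}; that leaves He.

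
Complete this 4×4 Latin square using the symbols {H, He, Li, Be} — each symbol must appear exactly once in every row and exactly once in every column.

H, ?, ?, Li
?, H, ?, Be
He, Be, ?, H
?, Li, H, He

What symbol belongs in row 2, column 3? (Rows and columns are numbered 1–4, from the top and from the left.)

row 1 has {H,Li}; column 2 has {H,Li,Be} — only He is left for (r1,c2).
row 1 has {H,He,Li}; column 3 has {H} — only Be is left for (r1,c3).
row 2 has {H,Be}; column 1 has {H,He} — only Li is left for (r2,c1).
row 2 has {H,Li,Be}; column 3 has {H,Be} — only He is left for (r2,c3).

He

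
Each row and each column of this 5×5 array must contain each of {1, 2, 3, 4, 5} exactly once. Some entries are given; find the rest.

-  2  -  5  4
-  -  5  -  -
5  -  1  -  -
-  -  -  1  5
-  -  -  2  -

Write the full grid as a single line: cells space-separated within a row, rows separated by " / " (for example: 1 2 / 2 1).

row 1 has {2,4,5}; column 3 has {1,5} — only 3 is left for (r1,c3).
row 5 has {2}; column 3 has {1,3,5} — only 4 is left for (r5,c3).
row 1 has {2,3,4,5}; column 1 has {5} — only 1 is left for (r1,c1).
row 4 has {1,5}; column 3 has {1,3,4,5} — only 2 is left for (r4,c3).
row 5 has {2,4}; column 1 has {1,5} — only 3 is left for (r5,c1).
row 5 has {2,3,4}; column 5 has {4,5} — only 1 is left for (r5,c5).
row 4 has {1,2,5}; column 1 has {1,3,5} — only 4 is left for (r4,c1).
row 4 has {1,2,4,5}; column 2 has {2} — only 3 is left for (r4,c2).
row 5 has {1,2,3,4}; column 2 has {2,3} — only 5 is left for (r5,c2).
row 2 has {5}; column 1 has {1,3,4,5} — only 2 is left for (r2,c1).
row 2 has {2,5}; column 5 has {1,4,5} — only 3 is left for (r2,c5).
row 3 has {1,5}; column 2 has {2,3,5} — only 4 is left for (r3,c2).
row 3 has {1,4,5}; column 4 has {1,2,5} — only 3 is left for (r3,c4).
row 3 has {1,3,4,5}; column 5 has {1,3,4,5} — only 2 is left for (r3,c5).
row 2 has {2,3,5}; column 2 has {2,3,4,5} — only 1 is left for (r2,c2).
row 2 has {1,2,3,5}; column 4 has {1,2,3,5} — only 4 is left for (r2,c4).

1 2 3 5 4 / 2 1 5 4 3 / 5 4 1 3 2 / 4 3 2 1 5 / 3 5 4 2 1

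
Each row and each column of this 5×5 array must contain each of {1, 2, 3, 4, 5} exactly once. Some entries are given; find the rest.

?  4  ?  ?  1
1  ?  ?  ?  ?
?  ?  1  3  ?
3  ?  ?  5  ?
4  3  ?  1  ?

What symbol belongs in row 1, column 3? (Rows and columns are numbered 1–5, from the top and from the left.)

Cell (r1,c4): row 1 has {1,4}; column 4 has {1,3,5} → 2.
Cell (r2,c4): row 2 has {1}; column 4 has {1,2,3,5} → 4.
Cell (r1,c1): row 1 has {1,2,4}; column 1 has {1,3,4} → 5.
Cell (r1,c3): row 1 has {1,2,4,5}; column 3 has {1} → 3.

3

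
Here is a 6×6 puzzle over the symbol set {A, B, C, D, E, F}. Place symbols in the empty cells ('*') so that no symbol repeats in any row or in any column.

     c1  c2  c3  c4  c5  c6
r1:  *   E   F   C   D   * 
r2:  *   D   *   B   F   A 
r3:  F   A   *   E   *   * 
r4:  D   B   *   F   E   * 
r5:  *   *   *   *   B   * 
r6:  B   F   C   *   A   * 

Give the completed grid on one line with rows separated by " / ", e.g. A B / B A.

row 1 has {C,D,E,F}; column 1 has {B,D,F} — only A is left for (r1,c1).
row 1 has {A,C,D,E,F}; column 6 has {A} — only B is left for (r1,c6).
row 2 has {A,B,D,F}; column 3 has {C,F} — only E is left for (r2,c3).
row 3 has {A,E,F}; column 5 has {A,B,D,E,F} — only C is left for (r3,c5).
row 3 has {A,C,E,F}; column 6 has {A,B} — only D is left for (r3,c6).
row 4 has {B,D,E,F}; column 3 has {C,E,F} — only A is left for (r4,c3).
row 4 has {A,B,D,E,F}; column 6 has {A,B,D} — only C is left for (r4,c6).
row 5 has {B}; column 2 has {A,B,D,E,F} — only C is left for (r5,c2).
row 5 has {B,C}; column 3 has {A,C,E,F} — only D is left for (r5,c3).
row 5 has {B,C,D}; column 4 has {B,C,E,F} — only A is left for (r5,c4).
row 6 has {A,B,C,F}; column 4 has {A,B,C,E,F} — only D is left for (r6,c4).
row 6 has {A,B,C,D,F}; column 6 has {A,B,C,D} — only E is left for (r6,c6).
row 2 has {A,B,D,E,F}; column 1 has {A,B,D,F} — only C is left for (r2,c1).
row 3 has {A,C,D,E,F}; column 3 has {A,C,D,E,F} — only B is left for (r3,c3).
row 5 has {A,B,C,D}; column 1 has {A,B,C,D,F} — only E is left for (r5,c1).
row 5 has {A,B,C,D,E}; column 6 has {A,B,C,D,E} — only F is left for (r5,c6).

A E F C D B / C D E B F A / F A B E C D / D B A F E C / E C D A B F / B F C D A E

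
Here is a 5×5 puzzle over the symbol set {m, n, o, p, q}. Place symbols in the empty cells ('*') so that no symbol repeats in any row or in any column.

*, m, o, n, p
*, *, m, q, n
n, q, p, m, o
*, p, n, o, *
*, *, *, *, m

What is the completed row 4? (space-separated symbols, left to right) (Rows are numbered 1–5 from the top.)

m p n o q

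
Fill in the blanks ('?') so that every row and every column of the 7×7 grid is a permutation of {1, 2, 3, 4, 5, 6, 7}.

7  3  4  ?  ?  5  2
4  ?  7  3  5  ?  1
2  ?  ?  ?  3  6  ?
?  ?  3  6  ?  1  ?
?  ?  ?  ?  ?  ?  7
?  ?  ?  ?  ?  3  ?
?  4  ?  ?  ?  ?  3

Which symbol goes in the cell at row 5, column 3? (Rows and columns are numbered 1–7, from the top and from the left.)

6

Cell (r1,c4): row 1 has {2,3,4,5,7}; column 4 has {3,6} → 1.
Cell (r1,c5): row 1 has {1,2,3,4,5,7}; column 5 has {3,5} → 6.
Cell (r2,c6): row 2 has {1,3,4,5,7}; column 6 has {1,3,5,6} → 2.
Cell (r4,c1): row 4 has {1,3,6}; column 1 has {2,4,7} → 5.
Cell (r4,c7): row 4 has {1,3,5,6}; column 7 has {1,2,3,7} → 4.
Cell (r5,c6): row 5 has {7}; column 6 has {1,2,3,5,6} → 4.
Cell (r7,c6): row 7 has {3,4}; column 6 has {1,2,3,4,5,6} → 7.
Cell (r2,c2): row 2 has {1,2,3,4,5,7}; column 2 has {3,4} → 6.
Cell (r3,c7): row 3 has {2,3,6}; column 7 has {1,2,3,4,7} → 5.
Cell (r6,c7): row 6 has {3}; column 7 has {1,2,3,4,5,7} → 6.
Cell (r3,c3): row 3 has {2,3,5,6}; column 3 has {3,4,7} → 1.
Cell (r6,c1): row 6 has {3,6}; column 1 has {2,4,5,7} → 1.
Cell (r7,c1): row 7 has {3,4,7}; column 1 has {1,2,4,5,7} → 6.
Cell (r3,c2): row 3 has {1,2,3,5,6}; column 2 has {3,4,6} → 7.
Cell (r3,c4): row 3 has {1,2,3,5,6,7}; column 4 has {1,3,6} → 4.
Cell (r4,c2): row 4 has {1,3,4,5,6}; column 2 has {3,4,6,7} → 2.
Cell (r4,c5): row 4 has {1,2,3,4,5,6}; column 5 has {3,5,6} → 7.
Cell (r5,c1): row 5 has {4,7}; column 1 has {1,2,4,5,6,7} → 3.
Cell (r6,c2): row 6 has {1,3,6}; column 2 has {2,3,4,6,7} → 5.
Cell (r6,c3): row 6 has {1,3,5,6}; column 3 has {1,3,4,7} → 2.
Cell (r6,c4): row 6 has {1,2,3,5,6}; column 4 has {1,3,4,6} → 7.
Cell (r6,c5): row 6 has {1,2,3,5,6,7}; column 5 has {3,5,6,7} → 4.
Cell (r7,c3): row 7 has {3,4,6,7}; column 3 has {1,2,3,4,7} → 5.
Cell (r7,c4): row 7 has {3,4,5,6,7}; column 4 has {1,3,4,6,7} → 2.
Cell (r7,c5): row 7 has {2,3,4,5,6,7}; column 5 has {3,4,5,6,7} → 1.
Cell (r5,c2): row 5 has {3,4,7}; column 2 has {2,3,4,5,6,7} → 1.
Cell (r5,c3): row 5 has {1,3,4,7}; column 3 has {1,2,3,4,5,7} → 6.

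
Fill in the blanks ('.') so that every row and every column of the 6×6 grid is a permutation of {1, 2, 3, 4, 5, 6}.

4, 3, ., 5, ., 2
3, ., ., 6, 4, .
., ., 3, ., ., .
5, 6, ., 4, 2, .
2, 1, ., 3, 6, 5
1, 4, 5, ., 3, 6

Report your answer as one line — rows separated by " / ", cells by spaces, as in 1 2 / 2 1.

4 3 6 5 1 2 / 3 5 2 6 4 1 / 6 2 3 1 5 4 / 5 6 1 4 2 3 / 2 1 4 3 6 5 / 1 4 5 2 3 6

(r1,c5): row 1 has {2,3,4,5}; column 5 has {2,3,4,6}, so it must be 1.
(r2,c6): row 2 has {3,4,6}; column 6 has {2,5,6}, so it must be 1.
(r3,c1): row 3 has {3}; column 1 has {1,2,3,4,5}, so it must be 6.
(r3,c5): row 3 has {3,6}; column 5 has {1,2,3,4,6}, so it must be 5.
(r3,c6): row 3 has {3,5,6}; column 6 has {1,2,5,6}, so it must be 4.
(r4,c3): row 4 has {2,4,5,6}; column 3 has {3,5}, so it must be 1.
(r4,c6): row 4 has {1,2,4,5,6}; column 6 has {1,2,4,5,6}, so it must be 3.
(r5,c3): row 5 has {1,2,3,5,6}; column 3 has {1,3,5}, so it must be 4.
(r6,c4): row 6 has {1,3,4,5,6}; column 4 has {3,4,5,6}, so it must be 2.
(r1,c3): row 1 has {1,2,3,4,5}; column 3 has {1,3,4,5}, so it must be 6.
(r2,c3): row 2 has {1,3,4,6}; column 3 has {1,3,4,5,6}, so it must be 2.
(r3,c2): row 3 has {3,4,5,6}; column 2 has {1,3,4,6}, so it must be 2.
(r3,c4): row 3 has {2,3,4,5,6}; column 4 has {2,3,4,5,6}, so it must be 1.
(r2,c2): row 2 has {1,2,3,4,6}; column 2 has {1,2,3,4,6}, so it must be 5.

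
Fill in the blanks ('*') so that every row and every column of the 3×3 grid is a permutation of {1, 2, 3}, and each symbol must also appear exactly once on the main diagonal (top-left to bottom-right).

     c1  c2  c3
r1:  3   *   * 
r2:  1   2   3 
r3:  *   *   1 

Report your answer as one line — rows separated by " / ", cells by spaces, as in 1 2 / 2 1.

3 1 2 / 1 2 3 / 2 3 1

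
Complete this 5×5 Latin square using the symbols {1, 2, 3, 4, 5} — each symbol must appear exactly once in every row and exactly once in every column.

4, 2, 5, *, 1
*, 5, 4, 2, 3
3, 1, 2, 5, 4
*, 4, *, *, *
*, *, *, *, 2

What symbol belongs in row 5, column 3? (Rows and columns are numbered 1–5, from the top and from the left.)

(r1,c4) = 3
(r2,c1) = 1
(r4,c4) = 1
(r4,c5) = 5
(r5,c1) = 5
(r5,c2) = 3
(r5,c3) = 1

1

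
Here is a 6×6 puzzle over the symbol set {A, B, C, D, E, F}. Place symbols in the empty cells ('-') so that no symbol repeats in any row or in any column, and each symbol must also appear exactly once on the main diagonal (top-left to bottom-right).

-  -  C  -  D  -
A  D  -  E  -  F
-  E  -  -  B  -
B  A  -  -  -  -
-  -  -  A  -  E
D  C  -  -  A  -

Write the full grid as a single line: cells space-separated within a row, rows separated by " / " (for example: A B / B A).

E F C B D A / A D B E C F / F E A D B C / B A F C E D / C B D A F E / D C E F A B

Cell (r2,c3): row 2 has {A,D,E,F}; column 3 has {C} → B.
Cell (r2,c5): row 2 has {A,B,D,E,F}; column 5 has {A,B,D} → C.
Cell (r5,c5): row 5 has {A,E}; column 5 has {A,B,C,D}; the diagonal has {D} → F.
Cell (r6,c6): row 6 has {A,C,D}; column 6 has {E,F}; the diagonal has {D,F} → B.
Cell (r1,c1): row 1 has {C,D}; column 1 has {A,B,D}; the diagonal has {B,D,F} → E.
Cell (r1,c6): row 1 has {C,D,E}; column 6 has {B,E,F} → A.
Cell (r3,c3): row 3 has {B,E}; column 3 has {B,C}; the diagonal has {B,D,E,F} → A.
Cell (r4,c4): row 4 has {A,B}; column 4 has {A,E}; the diagonal has {A,B,D,E,F} → C.
Cell (r4,c5): row 4 has {A,B,C}; column 5 has {A,B,C,D,F} → E.
Cell (r4,c6): row 4 has {A,B,C,E}; column 6 has {A,B,E,F} → D.
Cell (r5,c1): row 5 has {A,E,F}; column 1 has {A,B,D,E} → C.
Cell (r5,c2): row 5 has {A,C,E,F}; column 2 has {A,C,D,E} → B.
Cell (r5,c3): row 5 has {A,B,C,E,F}; column 3 has {A,B,C} → D.
Cell (r6,c4): row 6 has {A,B,C,D}; column 4 has {A,C,E} → F.
Cell (r1,c2): row 1 has {A,C,D,E}; column 2 has {A,B,C,D,E} → F.
Cell (r1,c4): row 1 has {A,C,D,E,F}; column 4 has {A,C,E,F} → B.
Cell (r3,c1): row 3 has {A,B,E}; column 1 has {A,B,C,D,E} → F.
Cell (r3,c4): row 3 has {A,B,E,F}; column 4 has {A,B,C,E,F} → D.
Cell (r3,c6): row 3 has {A,B,D,E,F}; column 6 has {A,B,D,E,F} → C.
Cell (r4,c3): row 4 has {A,B,C,D,E}; column 3 has {A,B,C,D} → F.
Cell (r6,c3): row 6 has {A,B,C,D,F}; column 3 has {A,B,C,D,F} → E.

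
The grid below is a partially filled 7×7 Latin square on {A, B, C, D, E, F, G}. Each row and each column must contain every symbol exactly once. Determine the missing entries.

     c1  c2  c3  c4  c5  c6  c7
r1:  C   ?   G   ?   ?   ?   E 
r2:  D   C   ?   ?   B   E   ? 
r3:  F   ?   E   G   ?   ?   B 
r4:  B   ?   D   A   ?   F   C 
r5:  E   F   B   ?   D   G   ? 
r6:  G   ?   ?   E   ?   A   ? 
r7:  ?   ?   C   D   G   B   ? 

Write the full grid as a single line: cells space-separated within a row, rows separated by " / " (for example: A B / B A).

At row 1, column 6: row 1 has {C,E,G}; column 6 has {A,B,E,F,G}; that leaves D.
At row 2, column 4: row 2 has {B,C,D,E}; column 4 has {A,D,E,G}; that leaves F.
At row 3, column 6: row 3 has {B,E,F,G}; column 6 has {A,B,D,E,F,G}; that leaves C.
At row 4, column 5: row 4 has {A,B,C,D,F}; column 5 has {B,D,G}; that leaves E.
At row 5, column 4: row 5 has {B,D,E,F,G}; column 4 has {A,D,E,F,G}; that leaves C.
At row 5, column 7: row 5 has {B,C,D,E,F,G}; column 7 has {B,C,E}; that leaves A.
At row 6, column 3: row 6 has {A,E,G}; column 3 has {B,C,D,E,G}; that leaves F.
At row 6, column 5: row 6 has {A,E,F,G}; column 5 has {B,D,E,G}; that leaves C.
At row 6, column 7: row 6 has {A,C,E,F,G}; column 7 has {A,B,C,E}; that leaves D.
At row 7, column 1: row 7 has {B,C,D,G}; column 1 has {B,C,D,E,F,G}; that leaves A.
At row 7, column 2: row 7 has {A,B,C,D,G}; column 2 has {C,F}; that leaves E.
At row 7, column 7: row 7 has {A,B,C,D,E,G}; column 7 has {A,B,C,D,E}; that leaves F.
At row 1, column 4: row 1 has {C,D,E,G}; column 4 has {A,C,D,E,F,G}; that leaves B.
At row 2, column 3: row 2 has {B,C,D,E,F}; column 3 has {B,C,D,E,F,G}; that leaves A.
At row 2, column 7: row 2 has {A,B,C,D,E,F}; column 7 has {A,B,C,D,E,F}; that leaves G.
At row 3, column 5: row 3 has {B,C,E,F,G}; column 5 has {B,C,D,E,G}; that leaves A.
At row 4, column 2: row 4 has {A,B,C,D,E,F}; column 2 has {C,E,F}; that leaves G.
At row 6, column 2: row 6 has {A,C,D,E,F,G}; column 2 has {C,E,F,G}; that leaves B.
At row 1, column 2: row 1 has {B,C,D,E,G}; column 2 has {B,C,E,F,G}; that leaves A.
At row 1, column 5: row 1 has {A,B,C,D,E,G}; column 5 has {A,B,C,D,E,G}; that leaves F.
At row 3, column 2: row 3 has {A,B,C,E,F,G}; column 2 has {A,B,C,E,F,G}; that leaves D.

C A G B F D E / D C A F B E G / F D E G A C B / B G D A E F C / E F B C D G A / G B F E C A D / A E C D G B F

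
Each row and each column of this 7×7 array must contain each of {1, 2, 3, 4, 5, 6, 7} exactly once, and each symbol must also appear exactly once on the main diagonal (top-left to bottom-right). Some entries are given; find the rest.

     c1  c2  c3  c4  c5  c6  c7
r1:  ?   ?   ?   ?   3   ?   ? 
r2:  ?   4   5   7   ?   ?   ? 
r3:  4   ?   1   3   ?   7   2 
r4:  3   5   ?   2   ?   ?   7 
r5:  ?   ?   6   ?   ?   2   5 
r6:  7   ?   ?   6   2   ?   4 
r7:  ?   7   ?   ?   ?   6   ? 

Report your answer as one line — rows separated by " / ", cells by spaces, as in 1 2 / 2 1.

6 2 7 5 3 4 1 / 2 4 5 7 1 3 6 / 4 6 1 3 5 7 2 / 3 5 4 2 6 1 7 / 1 3 6 4 7 2 5 / 7 1 3 6 2 5 4 / 5 7 2 1 4 6 3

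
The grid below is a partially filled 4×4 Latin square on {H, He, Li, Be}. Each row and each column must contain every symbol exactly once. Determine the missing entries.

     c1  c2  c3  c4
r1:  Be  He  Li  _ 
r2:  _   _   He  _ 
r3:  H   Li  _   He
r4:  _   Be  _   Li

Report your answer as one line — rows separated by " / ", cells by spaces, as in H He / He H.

Be He Li H / Li H He Be / H Li Be He / He Be H Li

Cell (r1,c4): row 1 has {He,Li,Be}; column 4 has {He,Li} → H.
Cell (r2,c1): row 2 has {He}; column 1 has {H,Be} → Li.
Cell (r2,c2): row 2 has {He,Li}; column 2 has {He,Li,Be} → H.
Cell (r2,c4): row 2 has {H,He,Li}; column 4 has {H,He,Li} → Be.
Cell (r3,c3): row 3 has {H,He,Li}; column 3 has {He,Li} → Be.
Cell (r4,c1): row 4 has {Li,Be}; column 1 has {H,Li,Be} → He.
Cell (r4,c3): row 4 has {He,Li,Be}; column 3 has {He,Li,Be} → H.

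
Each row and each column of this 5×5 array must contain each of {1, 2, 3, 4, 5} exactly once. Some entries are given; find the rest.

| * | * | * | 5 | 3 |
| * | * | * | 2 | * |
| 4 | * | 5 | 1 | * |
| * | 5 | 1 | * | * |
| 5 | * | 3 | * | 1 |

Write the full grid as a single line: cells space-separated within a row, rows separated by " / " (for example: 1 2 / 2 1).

1 4 2 5 3 / 3 1 4 2 5 / 4 3 5 1 2 / 2 5 1 3 4 / 5 2 3 4 1

(r2,c3) = 4
(r2,c5) = 5
(r3,c5) = 2
(r4,c5) = 4
(r5,c4) = 4
(r1,c3) = 2
(r3,c2) = 3
(r4,c4) = 3
(r5,c2) = 2
(r1,c1) = 1
(r1,c2) = 4
(r2,c1) = 3
(r2,c2) = 1
(r4,c1) = 2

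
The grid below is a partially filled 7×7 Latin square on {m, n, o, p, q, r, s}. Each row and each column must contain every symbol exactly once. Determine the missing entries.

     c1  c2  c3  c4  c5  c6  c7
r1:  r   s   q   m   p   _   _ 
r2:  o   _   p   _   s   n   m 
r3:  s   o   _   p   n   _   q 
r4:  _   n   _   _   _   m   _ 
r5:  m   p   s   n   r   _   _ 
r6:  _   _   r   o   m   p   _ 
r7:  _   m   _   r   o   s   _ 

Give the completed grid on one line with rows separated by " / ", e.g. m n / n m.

(r1,c6) = o
(r1,c7) = n
(r2,c4) = q
(r3,c3) = m
(r3,c6) = r
(r4,c3) = o
(r4,c4) = s
(r4,c5) = q
(r5,c6) = q
(r5,c7) = o
(r6,c2) = q
(r6,c7) = s
(r7,c3) = n
(r7,c7) = p
(r2,c2) = r
(r4,c1) = p
(r4,c7) = r
(r6,c1) = n
(r7,c1) = q

r s q m p o n / o r p q s n m / s o m p n r q / p n o s q m r / m p s n r q o / n q r o m p s / q m n r o s p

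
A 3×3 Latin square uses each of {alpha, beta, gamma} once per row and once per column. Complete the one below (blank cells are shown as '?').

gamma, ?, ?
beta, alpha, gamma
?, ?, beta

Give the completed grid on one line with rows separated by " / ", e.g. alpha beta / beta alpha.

gamma beta alpha / beta alpha gamma / alpha gamma beta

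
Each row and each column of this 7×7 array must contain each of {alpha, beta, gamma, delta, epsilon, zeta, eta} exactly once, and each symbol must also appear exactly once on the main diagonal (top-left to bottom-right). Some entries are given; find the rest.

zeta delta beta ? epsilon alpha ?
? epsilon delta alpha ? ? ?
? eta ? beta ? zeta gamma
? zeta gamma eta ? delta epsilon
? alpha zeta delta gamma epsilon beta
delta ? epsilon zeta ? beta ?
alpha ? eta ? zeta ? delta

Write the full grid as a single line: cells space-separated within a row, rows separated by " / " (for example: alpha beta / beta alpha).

zeta delta beta gamma epsilon alpha eta / gamma epsilon delta alpha beta eta zeta / epsilon eta alpha beta delta zeta gamma / beta zeta gamma eta alpha delta epsilon / eta alpha zeta delta gamma epsilon beta / delta gamma epsilon zeta eta beta alpha / alpha beta eta epsilon zeta gamma delta

(r1,c4): row 1 has {alpha,beta,delta,epsilon,zeta}; column 4 has {alpha,beta,delta,zeta,eta}, so it must be gamma.
(r1,c7): row 1 has {alpha,beta,gamma,delta,epsilon,zeta}; column 7 has {beta,gamma,delta,epsilon}, so it must be eta.
(r2,c7): row 2 has {alpha,delta,epsilon}; column 7 has {beta,gamma,delta,epsilon,eta}, so it must be zeta.
(r3,c1): row 3 has {beta,gamma,zeta,eta}; column 1 has {alpha,delta,zeta}, so it must be epsilon.
(r3,c3): row 3 has {beta,gamma,epsilon,zeta,eta}; column 3 has {beta,gamma,delta,epsilon,zeta,eta}; the diagonal has {beta,gamma,delta,epsilon,zeta,eta}, so it must be alpha.
(r3,c5): row 3 has {alpha,beta,gamma,epsilon,zeta,eta}; column 5 has {gamma,epsilon,zeta}, so it must be delta.
(r4,c1): row 4 has {gamma,delta,epsilon,zeta,eta}; column 1 has {alpha,delta,epsilon,zeta}, so it must be beta.
(r4,c5): row 4 has {beta,gamma,delta,epsilon,zeta,eta}; column 5 has {gamma,delta,epsilon,zeta}, so it must be alpha.
(r5,c1): row 5 has {alpha,beta,gamma,delta,epsilon,zeta}; column 1 has {alpha,beta,delta,epsilon,zeta}, so it must be eta.
(r6,c2): row 6 has {beta,delta,epsilon,zeta}; column 2 has {alpha,delta,epsilon,zeta,eta}, so it must be gamma.
(r6,c5): row 6 has {beta,gamma,delta,epsilon,zeta}; column 5 has {alpha,gamma,delta,epsilon,zeta}, so it must be eta.
(r6,c7): row 6 has {beta,gamma,delta,epsilon,zeta,eta}; column 7 has {beta,gamma,delta,epsilon,zeta,eta}, so it must be alpha.
(r7,c2): row 7 has {alpha,delta,zeta,eta}; column 2 has {alpha,gamma,delta,epsilon,zeta,eta}, so it must be beta.
(r7,c4): row 7 has {alpha,beta,delta,zeta,eta}; column 4 has {alpha,beta,gamma,delta,zeta,eta}, so it must be epsilon.
(r7,c6): row 7 has {alpha,beta,delta,epsilon,zeta,eta}; column 6 has {alpha,beta,delta,epsilon,zeta}, so it must be gamma.
(r2,c1): row 2 has {alpha,delta,epsilon,zeta}; column 1 has {alpha,beta,delta,epsilon,zeta,eta}, so it must be gamma.
(r2,c5): row 2 has {alpha,gamma,delta,epsilon,zeta}; column 5 has {alpha,gamma,delta,epsilon,zeta,eta}, so it must be beta.
(r2,c6): row 2 has {alpha,beta,gamma,delta,epsilon,zeta}; column 6 has {alpha,beta,gamma,delta,epsilon,zeta}, so it must be eta.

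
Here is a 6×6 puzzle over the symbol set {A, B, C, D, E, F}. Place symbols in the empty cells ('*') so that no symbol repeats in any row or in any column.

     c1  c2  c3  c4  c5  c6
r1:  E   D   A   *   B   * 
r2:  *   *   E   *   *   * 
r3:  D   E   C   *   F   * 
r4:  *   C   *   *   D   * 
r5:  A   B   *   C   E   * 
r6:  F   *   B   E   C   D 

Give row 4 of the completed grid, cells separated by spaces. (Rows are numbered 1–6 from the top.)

B C F A D E

(r1,c4) = F
(r1,c6) = C
(r2,c5) = A
(r4,c1) = B
(r4,c3) = F
(r4,c4) = A
(r4,c6) = E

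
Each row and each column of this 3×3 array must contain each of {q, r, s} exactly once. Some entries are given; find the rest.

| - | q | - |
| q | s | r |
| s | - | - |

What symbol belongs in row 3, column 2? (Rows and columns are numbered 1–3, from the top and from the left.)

r

(r1,c1): row 1 has {q}; column 1 has {q,s}, so it must be r.
(r1,c3): row 1 has {q,r}; column 3 has {r}, so it must be s.
(r3,c2): row 3 has {s}; column 2 has {q,s}, so it must be r.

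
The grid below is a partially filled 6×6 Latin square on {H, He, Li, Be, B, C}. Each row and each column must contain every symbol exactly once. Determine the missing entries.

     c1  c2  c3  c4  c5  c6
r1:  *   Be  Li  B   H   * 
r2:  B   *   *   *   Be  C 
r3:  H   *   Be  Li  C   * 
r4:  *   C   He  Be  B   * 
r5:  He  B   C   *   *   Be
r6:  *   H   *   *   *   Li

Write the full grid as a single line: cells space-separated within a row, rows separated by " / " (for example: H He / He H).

C Be Li B H He / B Li H He Be C / H He Be Li C B / Li C He Be B H / He B C H Li Be / Be H B C He Li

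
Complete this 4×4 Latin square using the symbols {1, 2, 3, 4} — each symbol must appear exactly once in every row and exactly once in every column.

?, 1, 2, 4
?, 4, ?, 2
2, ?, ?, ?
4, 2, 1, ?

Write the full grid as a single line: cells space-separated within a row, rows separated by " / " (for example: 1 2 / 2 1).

3 1 2 4 / 1 4 3 2 / 2 3 4 1 / 4 2 1 3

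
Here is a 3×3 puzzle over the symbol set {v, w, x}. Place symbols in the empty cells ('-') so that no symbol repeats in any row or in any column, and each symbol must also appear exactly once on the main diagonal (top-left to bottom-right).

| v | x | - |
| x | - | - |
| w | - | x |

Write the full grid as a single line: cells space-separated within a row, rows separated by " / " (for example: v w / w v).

(r1,c3): row 1 has {v,x}; column 3 has {x}, so it must be w.
(r2,c2): row 2 has {x}; column 2 has {x}; the diagonal has {v,x}, so it must be w.
(r2,c3): row 2 has {w,x}; column 3 has {w,x}, so it must be v.
(r3,c2): row 3 has {w,x}; column 2 has {w,x}, so it must be v.

v x w / x w v / w v x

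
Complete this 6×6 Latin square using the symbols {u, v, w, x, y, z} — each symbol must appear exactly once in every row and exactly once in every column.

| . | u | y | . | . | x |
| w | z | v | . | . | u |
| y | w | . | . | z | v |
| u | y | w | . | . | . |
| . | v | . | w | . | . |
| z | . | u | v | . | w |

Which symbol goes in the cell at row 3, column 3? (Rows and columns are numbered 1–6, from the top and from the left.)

At row 1, column 1: row 1 has {u,x,y}; column 1 has {u,w,y,z}; that leaves v.
At row 1, column 4: row 1 has {u,v,x,y}; column 4 has {v,w}; that leaves z.
At row 1, column 5: row 1 has {u,v,x,y,z}; column 5 has {z}; that leaves w.
At row 3, column 3: row 3 has {v,w,y,z}; column 3 has {u,v,w,y}; that leaves x.

x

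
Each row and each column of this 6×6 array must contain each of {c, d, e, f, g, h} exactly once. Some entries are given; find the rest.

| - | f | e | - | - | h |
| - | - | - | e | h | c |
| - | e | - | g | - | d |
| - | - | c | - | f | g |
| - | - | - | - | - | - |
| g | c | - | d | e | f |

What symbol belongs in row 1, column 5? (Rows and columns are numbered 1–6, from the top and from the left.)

g

Cell (r1,c4): row 1 has {e,f,h}; column 4 has {d,e,g} → c.
Cell (r3,c5): row 3 has {d,e,g}; column 5 has {e,f,h} → c.
Cell (r4,c4): row 4 has {c,f,g}; column 4 has {c,d,e,g} → h.
Cell (r5,c4): row 5 is empty so far; column 4 has {c,d,e,g,h} → f.
Cell (r5,c6): row 5 has {f}; column 6 has {c,d,f,g,h} → e.
Cell (r6,c3): row 6 has {c,d,e,f,g}; column 3 has {c,e} → h.
Cell (r1,c1): row 1 has {c,e,f,h}; column 1 has {g} → d.
Cell (r1,c5): row 1 has {c,d,e,f,h}; column 5 has {c,e,f,h} → g.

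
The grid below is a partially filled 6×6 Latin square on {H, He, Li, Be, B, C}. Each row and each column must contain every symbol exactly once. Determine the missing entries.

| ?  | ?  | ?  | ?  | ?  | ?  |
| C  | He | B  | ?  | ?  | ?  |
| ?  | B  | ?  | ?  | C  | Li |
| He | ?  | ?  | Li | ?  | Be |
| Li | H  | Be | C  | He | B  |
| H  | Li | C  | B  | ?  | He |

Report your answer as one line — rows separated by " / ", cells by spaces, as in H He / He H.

row 2 has {He,B,C}; column 6 has {He,Li,Be,B} — only H is left for (r2,c6).
row 3 has {Li,B,C}; column 1 has {H,He,Li,C} — only Be is left for (r3,c1).
row 4 has {He,Li,Be}; column 2 has {H,He,Li,B} — only C is left for (r4,c2).
row 4 has {He,Li,Be,C}; column 3 has {Be,B,C} — only H is left for (r4,c3).
row 4 has {H,He,Li,Be,C}; column 5 has {He,C} — only B is left for (r4,c5).
row 6 has {H,He,Li,B,C}; column 5 has {He,B,C} — only Be is left for (r6,c5).
row 1 is empty so far; column 1 has {H,He,Li,Be,C} — only B is left for (r1,c1).
row 1 has {B}; column 2 has {H,He,Li,B,C} — only Be is left for (r1,c2).
row 1 has {Be,B}; column 6 has {H,He,Li,Be,B} — only C is left for (r1,c6).
row 2 has {H,He,B,C}; column 4 has {Li,B,C} — only Be is left for (r2,c4).
row 2 has {H,He,Be,B,C}; column 5 has {He,Be,B,C} — only Li is left for (r2,c5).
row 3 has {Li,Be,B,C}; column 3 has {H,Be,B,C} — only He is left for (r3,c3).
row 3 has {He,Li,Be,B,C}; column 4 has {Li,Be,B,C} — only H is left for (r3,c4).
row 1 has {Be,B,C}; column 3 has {H,He,Be,B,C} — only Li is left for (r1,c3).
row 1 has {Li,Be,B,C}; column 4 has {H,Li,Be,B,C} — only He is left for (r1,c4).
row 1 has {He,Li,Be,B,C}; column 5 has {He,Li,Be,B,C} — only H is left for (r1,c5).

B Be Li He H C / C He B Be Li H / Be B He H C Li / He C H Li B Be / Li H Be C He B / H Li C B Be He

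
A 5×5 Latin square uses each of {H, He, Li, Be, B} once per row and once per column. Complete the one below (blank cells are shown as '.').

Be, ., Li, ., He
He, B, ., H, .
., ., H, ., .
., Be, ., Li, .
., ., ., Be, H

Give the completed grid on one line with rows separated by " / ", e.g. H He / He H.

At row 1, column 2: row 1 has {He,Li,Be}; column 2 has {Be,B}; that leaves H.
At row 1, column 4: row 1 has {H,He,Li,Be}; column 4 has {H,Li,Be}; that leaves B.
At row 2, column 3: row 2 has {H,He,B}; column 3 has {H,Li}; that leaves Be.
At row 2, column 5: row 2 has {H,He,Be,B}; column 5 has {H,He}; that leaves Li.
At row 3, column 4: row 3 has {H}; column 4 has {H,Li,Be,B}; that leaves He.
At row 4, column 5: row 4 has {Li,Be}; column 5 has {H,He,Li}; that leaves B.
At row 3, column 2: row 3 has {H,He}; column 2 has {H,Be,B}; that leaves Li.
At row 3, column 5: row 3 has {H,He,Li}; column 5 has {H,He,Li,B}; that leaves Be.
At row 4, column 1: row 4 has {Li,Be,B}; column 1 has {He,Be}; that leaves H.
At row 4, column 3: row 4 has {H,Li,Be,B}; column 3 has {H,Li,Be}; that leaves He.
At row 5, column 2: row 5 has {H,Be}; column 2 has {H,Li,Be,B}; that leaves He.
At row 5, column 3: row 5 has {H,He,Be}; column 3 has {H,He,Li,Be}; that leaves B.
At row 3, column 1: row 3 has {H,He,Li,Be}; column 1 has {H,He,Be}; that leaves B.
At row 5, column 1: row 5 has {H,He,Be,B}; column 1 has {H,He,Be,B}; that leaves Li.

Be H Li B He / He B Be H Li / B Li H He Be / H Be He Li B / Li He B Be H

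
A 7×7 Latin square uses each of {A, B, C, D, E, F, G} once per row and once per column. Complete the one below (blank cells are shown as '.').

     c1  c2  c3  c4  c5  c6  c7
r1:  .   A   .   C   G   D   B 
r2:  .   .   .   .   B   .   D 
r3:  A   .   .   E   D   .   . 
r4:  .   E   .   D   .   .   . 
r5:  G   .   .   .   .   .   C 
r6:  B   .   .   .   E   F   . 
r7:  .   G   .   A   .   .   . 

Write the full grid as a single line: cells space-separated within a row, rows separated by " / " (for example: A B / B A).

F A E C G D B / E C A F B G D / A B G E D C F / C E B D F A G / G F D B A E C / B D C G E F A / D G F A C B E

(r6,c4) = G
(r6,c7) = A
(r2,c4) = F
(r5,c4) = B
(r2,c2) = C
(r6,c2) = D
(r6,c3) = C
(r2,c1) = E
(r5,c2) = F
(r5,c5) = A
(r5,c6) = E
(r1,c1) = F
(r1,c3) = E
(r3,c2) = B
(r4,c1) = C
(r4,c5) = F
(r4,c7) = G
(r5,c3) = D
(r7,c1) = D
(r7,c5) = C
(r7,c6) = B
(r3,c7) = F
(r4,c6) = A
(r7,c3) = F
(r7,c7) = E
(r2,c6) = G
(r3,c3) = G
(r3,c6) = C
(r4,c3) = B
(r2,c3) = A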